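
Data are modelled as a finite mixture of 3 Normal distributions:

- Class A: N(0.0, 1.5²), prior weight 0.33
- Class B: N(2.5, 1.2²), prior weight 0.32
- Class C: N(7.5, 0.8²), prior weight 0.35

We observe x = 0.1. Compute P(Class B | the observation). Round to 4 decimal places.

0.1412

By Bayes' theorem, P(k | x) = π_k f_k(x) / Σ_j π_j f_j(x).
Component likelihoods at x = 0.1:
  p_A = (1/(1.5·√(2π)))·exp(−(0.1−0.0)²/(2·1.5²)) = 0.265962·exp(-0.00222) = 0.265371
  p_B = (1/(1.2·√(2π)))·exp(−(0.1−2.5)²/(2·1.2²)) = 0.332452·exp(-2.00000) = 0.0449925
  p_C = (1/(0.8·√(2π)))·exp(−(0.1−7.5)²/(2·0.8²)) = 0.498678·exp(-42.78125) = 1.31268e-19
Prior × likelihood for each component:
  π_A·p_A = 0.33 × 0.265371 = 0.0875725
  π_B·p_B = 0.32 × 0.0449925 = 0.0143976
  π_C·p_C = 0.35 × 1.31268e-19 = 4.59438e-20
Sum: 0.0875725 + 0.0143976 + 4.59438e-20 = 0.10197
Responsibility of Class B: 0.0143976 / 0.10197 ≈ 0.1412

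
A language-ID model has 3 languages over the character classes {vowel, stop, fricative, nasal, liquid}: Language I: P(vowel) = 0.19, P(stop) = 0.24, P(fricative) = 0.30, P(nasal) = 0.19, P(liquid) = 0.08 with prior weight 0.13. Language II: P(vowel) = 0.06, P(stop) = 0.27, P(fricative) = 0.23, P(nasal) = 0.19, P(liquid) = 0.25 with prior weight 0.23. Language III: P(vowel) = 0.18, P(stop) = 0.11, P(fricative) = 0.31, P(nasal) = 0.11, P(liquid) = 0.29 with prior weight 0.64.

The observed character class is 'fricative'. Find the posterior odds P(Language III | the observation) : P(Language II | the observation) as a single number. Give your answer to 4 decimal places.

3.7505

Posterior odds = (P(Z=i) f_i(x)) / (P(Z=j) f_j(x)); the normalising sum cancels.
Evaluate each component's likelihood at the observed value:
  f_I = P(fricative | comp) = 0.30
  f_II = P(fricative | comp) = 0.23
  f_III = P(fricative | comp) = 0.31
Odds = (0.64/0.23) × (0.31/0.23) = 2.78261 × 1.34783 ≈ 3.7505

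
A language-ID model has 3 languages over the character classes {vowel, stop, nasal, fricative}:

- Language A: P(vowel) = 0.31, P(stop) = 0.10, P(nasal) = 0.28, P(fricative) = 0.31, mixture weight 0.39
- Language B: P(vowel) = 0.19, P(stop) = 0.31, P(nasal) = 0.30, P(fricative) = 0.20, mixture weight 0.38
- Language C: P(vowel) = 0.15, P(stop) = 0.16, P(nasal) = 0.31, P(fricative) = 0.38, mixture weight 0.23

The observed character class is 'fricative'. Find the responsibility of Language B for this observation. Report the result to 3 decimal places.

0.267

Apply Bayes' rule: the posterior for each component is proportional to its prior times its likelihood at x.
Categorical probabilities:
  f_A = 0.31
  f_B = 0.2
  f_C = 0.38
Weight by the priors:
  π_A·f_A = 0.39 × 0.31 = 0.1209
  π_B·f_B = 0.38 × 0.2 = 0.076
  π_C·f_C = 0.23 × 0.38 = 0.0874
Denominator: 0.1209 + 0.076 + 0.0874 = 0.2843
P(Language B | 'fricative') = 0.076 / 0.2843 ≈ 0.267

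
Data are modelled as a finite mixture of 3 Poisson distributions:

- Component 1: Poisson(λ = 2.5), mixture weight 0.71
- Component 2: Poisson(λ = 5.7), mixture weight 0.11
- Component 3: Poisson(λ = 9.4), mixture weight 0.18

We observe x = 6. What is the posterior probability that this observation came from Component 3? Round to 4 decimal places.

0.2767

Apply Bayes' rule: the posterior for each component is proportional to its prior times its likelihood at x.
Component likelihoods at x = 6:
  f_1 = 0.0278337
  f_2 = 0.159382
  f_3 = 0.0792623
Prior × likelihood for each component:
  w_1·f_1 = 0.71 × 0.0278337 = 0.0197619
  w_2·f_2 = 0.11 × 0.159382 = 0.017532
  w_3·f_3 = 0.18 × 0.0792623 = 0.0142672
Normaliser: 0.0197619 + 0.017532 + 0.0142672 = 0.0515611
Responsibility of Component 3: 0.0142672 / 0.0515611 ≈ 0.2767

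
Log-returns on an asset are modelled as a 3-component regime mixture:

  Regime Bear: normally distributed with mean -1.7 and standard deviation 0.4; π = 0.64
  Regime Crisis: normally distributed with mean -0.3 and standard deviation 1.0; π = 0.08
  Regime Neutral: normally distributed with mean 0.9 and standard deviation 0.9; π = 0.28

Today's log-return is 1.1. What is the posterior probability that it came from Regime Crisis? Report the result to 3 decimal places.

Apply Bayes' rule: the posterior for each component is proportional to its prior times its likelihood at x.
Evaluate each component's likelihood at the observed value:
  f_Bear = (1/(0.4·√(2π)))·exp(−(1.1−-1.7)²/(2·0.4²)) = 0.997356·exp(-24.50000) = 2.28368e-11
  f_Crisis = (1/(1.0·√(2π)))·exp(−(1.1−-0.3)²/(2·1.0²)) = 0.398942·exp(-0.98000) = 0.149727
  f_Neutral = (1/(0.9·√(2π)))·exp(−(1.1−0.9)²/(2·0.9²)) = 0.443269·exp(-0.02469) = 0.432458
Unnormalised posteriors:
  P(Z=Bear)·f_Bear = 0.64 × 2.28368e-11 = 1.46156e-11
  P(Z=Crisis)·f_Crisis = 0.08 × 0.149727 = 0.0119782
  P(Z=Neutral)·f_Neutral = 0.28 × 0.432458 = 0.121088
Marginal: 1.46156e-11 + 0.0119782 + 0.121088 = 0.133067
P(Regime Crisis | 1.1) = 0.0119782 / 0.133067 ≈ 0.090

0.090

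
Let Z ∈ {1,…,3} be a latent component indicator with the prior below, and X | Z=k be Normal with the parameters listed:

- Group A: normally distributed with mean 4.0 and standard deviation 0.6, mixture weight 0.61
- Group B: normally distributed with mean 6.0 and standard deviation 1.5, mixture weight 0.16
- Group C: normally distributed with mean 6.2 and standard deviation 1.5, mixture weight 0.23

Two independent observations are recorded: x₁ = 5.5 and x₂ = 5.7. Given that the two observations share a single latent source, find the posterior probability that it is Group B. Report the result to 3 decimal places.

0.428

By Bayes' theorem, P(k | x) = P(Z=k) f_k(x) / Σ_j P(Z=j) f_j(x).
Since both observations come from the same component, the likelihood for component k is f_k(x₁)·f_k(x₂).
  L_A = [(1/(0.6·√(2π)))·exp(−(5.5−4.0)²/(2·0.6²)) = 0.664904·exp(-3.12500) = 0.0292138] × [0.0120102] = 0.000350863
  L_B = [(1/(1.5·√(2π)))·exp(−(5.5−6.0)²/(2·1.5²)) = 0.265962·exp(-0.05556) = 0.251589] × [0.260695] = 0.065588
  L_C = [(1/(1.5·√(2π)))·exp(−(5.5−6.2)²/(2·1.5²)) = 0.265962·exp(-0.10889) = 0.238522] × [0.251589] = 0.0600095
Unnormalised posteriors:
  P(Z=A)·L_A = 0.61 × 0.000350863 = 0.000214026
  P(Z=B)·L_B = 0.16 × 0.065588 = 0.0104941
  P(Z=C)·L_C = 0.23 × 0.0600095 = 0.0138022
Sum: 0.000214026 + 0.0104941 + 0.0138022 = 0.0245103
P(Group B | x₁,x₂) ≈ 0.428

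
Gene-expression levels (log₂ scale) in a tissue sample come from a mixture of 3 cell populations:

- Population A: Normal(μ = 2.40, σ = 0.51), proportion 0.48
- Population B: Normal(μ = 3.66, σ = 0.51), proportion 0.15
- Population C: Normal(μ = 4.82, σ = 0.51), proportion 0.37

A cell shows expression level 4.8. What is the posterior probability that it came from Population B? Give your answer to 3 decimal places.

By Bayes' theorem, P(k | x) = P(Z=k) f_k(x) / Σ_j P(Z=j) f_j(x).
Normal densities:
  p_A = 1.21491e-05
  p_B = 0.0643213
  p_C = 0.781639
Prior × likelihood for each component:
  P(Z=A)·p_A = 0.48 × 1.21491e-05 = 5.83155e-06
  P(Z=B)·p_B = 0.15 × 0.0643213 = 0.0096482
  P(Z=C)·p_C = 0.37 × 0.781639 = 0.289206
Marginal: 5.83155e-06 + 0.0096482 + 0.289206 = 0.29886
P(Population B | 4.8) = 0.0096482 / 0.29886 ≈ 0.032

0.032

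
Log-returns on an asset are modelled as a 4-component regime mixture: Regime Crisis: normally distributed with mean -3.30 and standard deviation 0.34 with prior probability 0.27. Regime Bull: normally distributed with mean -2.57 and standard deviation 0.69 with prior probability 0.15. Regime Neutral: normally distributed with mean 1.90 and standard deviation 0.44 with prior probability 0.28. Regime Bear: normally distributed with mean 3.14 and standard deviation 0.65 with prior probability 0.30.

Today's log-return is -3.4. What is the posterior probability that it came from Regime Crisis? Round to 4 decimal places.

P(component k | x) = π_k·f_k(x) / marginal(x), where marginal(x) = Σ_j π_j·f_j(x).
Evaluate each component's likelihood at the observed value:
  f_Crisis = 1.12369
  f_Bull = 0.280451
  f_Neutral = 2.82435e-32
  f_Bear = 6.38546e-23
Prior × likelihood for each component:
  π_Crisis·f_Crisis = 0.27 × 1.12369 = 0.303396
  π_Bull·f_Bull = 0.15 × 0.280451 = 0.0420676
  π_Neutral·f_Neutral = 0.28 × 2.82435e-32 = 7.90817e-33
  π_Bear·f_Bear = 0.30 × 6.38546e-23 = 1.91564e-23
Normaliser: 0.303396 + 0.0420676 + 7.90817e-33 + 1.91564e-23 = 0.345464
P(Regime Crisis | x) ≈ 0.8782

0.8782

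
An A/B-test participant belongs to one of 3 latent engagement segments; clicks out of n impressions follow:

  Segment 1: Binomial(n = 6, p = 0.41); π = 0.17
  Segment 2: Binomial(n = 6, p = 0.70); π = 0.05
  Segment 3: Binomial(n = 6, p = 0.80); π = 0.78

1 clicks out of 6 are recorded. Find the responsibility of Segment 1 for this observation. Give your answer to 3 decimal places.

0.946

P(component k | x) = P(Z=k)·f_k(x) / marginal(x), where marginal(x) = Σ_j P(Z=j)·f_j(x).
Evaluate each component's likelihood at the observed value:
  p_1 = C(6,1)·0.41^1·0.59^5 = 6·0.41·0.0714924 = 0.175871
  p_2 = C(6,1)·0.70^1·0.30^5 = 6·0.7·0.00243 = 0.010206
  p_3 = C(6,1)·0.80^1·0.20^5 = 6·0.8·0.00032 = 0.001536
Multiply by the mixture weights:
  P(Z=1)·p_1 = 0.17 × 0.175871 = 0.0298981
  P(Z=2)·p_2 = 0.05 × 0.010206 = 0.0005103
  P(Z=3)·p_3 = 0.78 × 0.001536 = 0.00119808
Normaliser: 0.0298981 + 0.0005103 + 0.00119808 = 0.0316065
So the posterior for Segment 1 is 0.0298981 / 0.0316065 ≈ 0.946.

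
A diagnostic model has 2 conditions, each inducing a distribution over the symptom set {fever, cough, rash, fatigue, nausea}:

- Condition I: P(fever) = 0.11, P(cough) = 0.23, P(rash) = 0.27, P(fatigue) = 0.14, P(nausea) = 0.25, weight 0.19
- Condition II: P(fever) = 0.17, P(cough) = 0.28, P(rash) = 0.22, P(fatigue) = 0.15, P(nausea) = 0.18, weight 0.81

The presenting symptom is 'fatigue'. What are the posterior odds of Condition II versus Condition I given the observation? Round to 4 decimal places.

Posterior odds = (π_i f_i(x)) / (π_j f_j(x)); the normalising sum cancels.
Evaluate each component's likelihood at the observed value:
  f_I = 0.14
  f_II = 0.15
0.1215 / 0.0266 ≈ 4.5677

4.5677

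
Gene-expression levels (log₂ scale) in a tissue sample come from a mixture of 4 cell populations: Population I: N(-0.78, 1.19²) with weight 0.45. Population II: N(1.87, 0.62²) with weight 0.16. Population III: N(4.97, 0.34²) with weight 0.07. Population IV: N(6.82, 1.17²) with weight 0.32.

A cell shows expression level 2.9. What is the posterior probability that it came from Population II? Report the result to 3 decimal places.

0.940

The responsibility of component k is w_k f_k(x) divided by Σ_j w_j f_j(x).
Evaluate each component's likelihood at the observed value:
  p_I = (1/(1.19·√(2π)))·exp(−(2.9−-0.78)²/(2·1.19²)) = 0.335246·exp(-4.78158) = 0.00281027
  p_II = (1/(0.62·√(2π)))·exp(−(2.9−1.87)²/(2·0.62²)) = 0.643455·exp(-1.37994) = 0.161889
  p_III = (1/(0.34·√(2π)))·exp(−(2.9−4.97)²/(2·0.34²)) = 1.173360·exp(-18.53330) = 1.04838e-08
  p_IV = (1/(1.17·√(2π)))·exp(−(2.9−6.82)²/(2·1.17²)) = 0.340976·exp(-5.61268) = 0.00124499
Multiply by the mixture weights:
  w_I·p_I = 0.45 × 0.00281027 = 0.00126462
  w_II·p_II = 0.16 × 0.161889 = 0.0259022
  w_III·p_III = 0.07 × 1.04838e-08 = 7.33867e-10
  w_IV·p_IV = 0.32 × 0.00124499 = 0.000398398
Sum: 0.00126462 + 0.0259022 + 7.33867e-10 + 0.000398398 = 0.0275652
Responsibility of Population II: 0.0259022 / 0.0275652 ≈ 0.940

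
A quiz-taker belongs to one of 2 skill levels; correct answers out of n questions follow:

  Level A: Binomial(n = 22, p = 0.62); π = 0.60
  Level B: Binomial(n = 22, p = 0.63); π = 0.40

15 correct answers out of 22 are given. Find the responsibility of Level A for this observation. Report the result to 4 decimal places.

Posterior ∝ prior × likelihood, so P(k | x) ∝ P(Z=k) f_k(x); normalise over all components.
Component likelihoods at x = 15 correct answers out of 22:
  f_A = C(22,15)·0.62^15·0.38^7 = 170544·0.00076891·0.00114416 = 0.150037
  f_B = C(22,15)·0.63^15·0.37^7 = 170544·0.000977481·0.000949319 = 0.158255
Unnormalised posteriors:
  P(Z=A)·f_A = 0.60 × 0.150037 = 0.0900219
  P(Z=B)·f_B = 0.40 × 0.158255 = 0.0633019
Normaliser: 0.0900219 + 0.0633019 = 0.153324
Responsibility of Level A: 0.0900219 / 0.153324 ≈ 0.5871

0.5871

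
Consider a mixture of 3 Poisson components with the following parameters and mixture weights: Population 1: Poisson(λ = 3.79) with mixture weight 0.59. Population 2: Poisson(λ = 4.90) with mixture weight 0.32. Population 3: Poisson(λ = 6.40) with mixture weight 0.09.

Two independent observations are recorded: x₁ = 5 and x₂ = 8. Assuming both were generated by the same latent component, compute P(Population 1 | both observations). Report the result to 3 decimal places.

Apply Bayes' rule: the posterior for each component is proportional to its prior times its likelihood at x.
Since both observations come from the same component, the likelihood for component k is f_k(x₁)·f_k(x₂).
  p_1 = [0.147244] × [0.0238571] = 0.00351282
  p_2 = [0.17529] × [0.0613769] = 0.0107587
  p_3 = [0.148674] × [0.115994] = 0.0172452
Multiply by the mixture weights:
  w_1·p_1 = 0.59 × 0.00351282 = 0.00207256
  w_2·p_2 = 0.32 × 0.0107587 = 0.0034428
  w_3·p_3 = 0.09 × 0.0172452 = 0.00155207
Marginal: 0.00207256 + 0.0034428 + 0.00155207 = 0.00706743
P(Population 1 | x₁,x₂) ≈ 0.293

0.293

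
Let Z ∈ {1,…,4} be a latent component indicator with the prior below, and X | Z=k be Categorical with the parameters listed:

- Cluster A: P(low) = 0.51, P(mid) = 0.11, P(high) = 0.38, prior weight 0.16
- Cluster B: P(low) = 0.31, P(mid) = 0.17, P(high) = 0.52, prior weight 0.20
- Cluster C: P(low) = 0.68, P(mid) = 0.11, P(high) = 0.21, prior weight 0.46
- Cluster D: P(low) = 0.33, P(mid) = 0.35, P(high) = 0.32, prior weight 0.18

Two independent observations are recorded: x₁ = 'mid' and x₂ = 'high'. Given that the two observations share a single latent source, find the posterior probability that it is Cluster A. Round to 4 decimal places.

Apply Bayes' rule: the posterior for each component is proportional to its prior times its likelihood at x.
Since both observations come from the same component, the likelihood for component k is f_k(x₁)·f_k(x₂).
  f_A = [P(mid | comp) = 0.11] × [0.38] = 0.0418
  f_B = [P(mid | comp) = 0.17] × [0.52] = 0.0884
  f_C = [P(mid | comp) = 0.11] × [0.21] = 0.0231
  f_D = [P(mid | comp) = 0.35] × [0.32] = 0.112
Multiply by the mixture weights:
  P(Z=A)·f_A = 0.16 × 0.0418 = 0.006688
  P(Z=B)·f_B = 0.20 × 0.0884 = 0.01768
  P(Z=C)·f_C = 0.46 × 0.0231 = 0.010626
  P(Z=D)·f_D = 0.18 × 0.112 = 0.02016
Denominator: 0.006688 + 0.01768 + 0.010626 + 0.02016 = 0.055154
P(Cluster A | x₁,x₂) ≈ 0.1213

0.1213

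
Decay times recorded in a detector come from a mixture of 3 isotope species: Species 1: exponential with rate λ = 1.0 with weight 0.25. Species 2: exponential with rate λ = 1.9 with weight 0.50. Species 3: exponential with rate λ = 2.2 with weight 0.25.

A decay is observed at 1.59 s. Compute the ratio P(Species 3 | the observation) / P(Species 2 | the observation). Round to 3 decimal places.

Posterior odds = (w_i f_i(x)) / (w_j f_j(x)); the normalising sum cancels.
Component likelihoods at x = 1.59 s:
  L_1 = 1.0·e^(−1.0·1.59) = 1.0·e^(−1.5900) = 0.203926
  L_2 = 1.9·e^(−1.9·1.59) = 1.9·e^(−3.0210) = 0.0926296
  L_3 = 2.2·e^(−2.2·1.59) = 2.2·e^(−3.4980) = 0.0665672
0.0166418 / 0.0463148 ≈ 0.359

0.359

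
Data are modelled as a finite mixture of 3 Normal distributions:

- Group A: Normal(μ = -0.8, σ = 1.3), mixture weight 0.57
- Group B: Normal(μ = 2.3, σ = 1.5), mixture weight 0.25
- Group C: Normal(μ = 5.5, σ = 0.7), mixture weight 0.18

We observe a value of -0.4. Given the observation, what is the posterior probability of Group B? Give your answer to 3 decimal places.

Apply Bayes' rule: the posterior for each component is proportional to its prior times its likelihood at x.
Normal densities:
  f_A = (1/(1.3·√(2π)))·exp(−(-0.4−-0.8)²/(2·1.3²)) = 0.306879·exp(-0.04734) = 0.29269
  f_B = (1/(1.5·√(2π)))·exp(−(-0.4−2.3)²/(2·1.5²)) = 0.265962·exp(-1.62000) = 0.0526334
  f_C = (1/(0.7·√(2π)))·exp(−(-0.4−5.5)²/(2·0.7²)) = 0.569918·exp(-35.52041) = 2.13548e-16
Prior × likelihood for each component:
  P(Z=A)·f_A = 0.57 × 0.29269 = 0.166833
  P(Z=B)·f_B = 0.25 × 0.0526334 = 0.0131584
  P(Z=C)·f_C = 0.18 × 2.13548e-16 = 3.84386e-17
Denominator: 0.166833 + 0.0131584 + 3.84386e-17 = 0.179992
P(Group B | data) = 0.0131584 / 0.179992 ≈ 0.073

0.073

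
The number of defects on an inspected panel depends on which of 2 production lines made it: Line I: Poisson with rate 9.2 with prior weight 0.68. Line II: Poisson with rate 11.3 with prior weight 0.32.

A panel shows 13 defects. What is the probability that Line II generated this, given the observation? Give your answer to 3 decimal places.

Apply Bayes' rule: the posterior for each component is proportional to its prior times its likelihood at x.
Evaluate each component's likelihood at the observed value:
  L_I = 0.0548848
  L_II = 0.0973222
Weight by the priors:
  w_I·L_I = 0.68 × 0.0548848 = 0.0373217
  w_II·L_II = 0.32 × 0.0973222 = 0.0311431
Sum: 0.0373217 + 0.0311431 = 0.0684648
P(Line II | x) = 0.0311431 / 0.0684648 ≈ 0.455

0.455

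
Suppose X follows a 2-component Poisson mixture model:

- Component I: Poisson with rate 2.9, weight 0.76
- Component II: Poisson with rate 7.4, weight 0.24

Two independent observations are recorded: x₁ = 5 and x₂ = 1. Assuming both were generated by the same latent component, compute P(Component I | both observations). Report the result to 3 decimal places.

0.989

P(component k | x) = π_k·f_k(x) / marginal(x), where marginal(x) = Σ_j π_j·f_j(x).
Since both observations come from the same component, the likelihood for component k is f_k(x₁)·f_k(x₂).
  f_I = [e^(−2.9)·2.9^5/5! = 0.0940491] × [0.159567] = 0.0150072
  f_II = [e^(−7.4)·7.4^5/5! = 0.113031] × [0.00452327] = 0.000511271
Unnormalised posteriors:
  π_I·f_I = 0.76 × 0.0150072 = 0.0114054
  π_II·f_II = 0.24 × 0.000511271 = 0.000122705
Denominator: 0.0114054 + 0.000122705 = 0.0115282
So the posterior for Component I is 0.0114054 / 0.0115282 ≈ 0.989.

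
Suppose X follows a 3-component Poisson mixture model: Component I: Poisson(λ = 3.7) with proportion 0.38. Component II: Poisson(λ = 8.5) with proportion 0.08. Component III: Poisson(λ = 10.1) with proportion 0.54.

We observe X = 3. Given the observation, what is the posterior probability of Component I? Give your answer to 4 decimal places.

By Bayes' theorem, P(k | x) = w_k f_k(x) / Σ_j w_j f_j(x).
Evaluate each component's likelihood at the observed value:
  f_I = 0.20872
  f_II = 0.0208258
  f_III = 0.00705405
Multiply by the mixture weights:
  w_I·f_I = 0.38 × 0.20872 = 0.0793136
  w_II·f_II = 0.08 × 0.0208258 = 0.00166607
  w_III·f_III = 0.54 × 0.00705405 = 0.00380919
Sum: 0.0793136 + 0.00166607 + 0.00380919 = 0.0847889
Responsibility of Component I: 0.0793136 / 0.0847889 ≈ 0.9354

0.9354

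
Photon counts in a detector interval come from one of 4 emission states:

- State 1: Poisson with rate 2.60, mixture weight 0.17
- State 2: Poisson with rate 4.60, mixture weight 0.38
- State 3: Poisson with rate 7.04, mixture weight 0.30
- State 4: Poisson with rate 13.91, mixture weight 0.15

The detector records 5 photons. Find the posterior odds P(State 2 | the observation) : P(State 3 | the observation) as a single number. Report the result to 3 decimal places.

Posterior odds = (π_i f_i(x)) / (π_j f_j(x)); the normalising sum cancels.
Evaluate each component's likelihood at the observed value:
  f_1 = e^(−2.60)·2.60^5/5! = 0.0735394
  f_2 = e^(−4.60)·4.60^5/5! = 0.172526
  f_3 = e^(−7.04)·7.04^5/5! = 0.126255
  f_4 = e^(−13.91)·13.91^5/5! = 0.00394837
Posterior odds = (π_2·f_2) / (π_3·f_3) = (0.38·0.172526) / (0.30·0.126255) = 0.0655597 / 0.0378765 ≈ 1.731

1.731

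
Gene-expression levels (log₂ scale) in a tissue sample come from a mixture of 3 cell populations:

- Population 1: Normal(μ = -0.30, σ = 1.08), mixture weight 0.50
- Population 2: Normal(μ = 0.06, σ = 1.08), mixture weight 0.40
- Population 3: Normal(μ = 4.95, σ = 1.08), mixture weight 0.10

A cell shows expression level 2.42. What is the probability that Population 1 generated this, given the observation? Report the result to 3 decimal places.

Apply Bayes' rule: the posterior for each component is proportional to its prior times its likelihood at x.
Component likelihoods at x = 2.42:
  L_1 = (1/(1.08·√(2π)))·exp(−(2.42−-0.30)²/(2·1.08²)) = 0.369391·exp(-3.17147) = 0.015493
  L_2 = (1/(1.08·√(2π)))·exp(−(2.42−0.06)²/(2·1.08²)) = 0.369391·exp(-2.38752) = 0.0339313
  L_3 = (1/(1.08·√(2π)))·exp(−(2.42−4.95)²/(2·1.08²)) = 0.369391·exp(-2.74387) = 0.0237596
Unnormalised posteriors:
  P(Z=1)·L_1 = 0.50 × 0.015493 = 0.0077465
  P(Z=2)·L_2 = 0.40 × 0.0339313 = 0.0135725
  P(Z=3)·L_3 = 0.10 × 0.0237596 = 0.00237596
Evidence: 0.0077465 + 0.0135725 + 0.00237596 = 0.023695
Responsibility of Population 1: 0.0077465 / 0.023695 ≈ 0.327

0.327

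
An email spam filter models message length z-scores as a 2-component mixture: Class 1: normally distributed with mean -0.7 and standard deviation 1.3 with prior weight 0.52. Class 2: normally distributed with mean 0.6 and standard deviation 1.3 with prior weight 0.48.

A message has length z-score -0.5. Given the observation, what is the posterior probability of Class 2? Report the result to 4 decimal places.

0.3950

Apply Bayes' rule: the posterior for each component is proportional to its prior times its likelihood at x.
Evaluate each component's likelihood at the observed value:
  p_1 = 0.303268
  p_2 = 0.214533
Multiply by the mixture weights:
  π_1·p_1 = 0.52 × 0.303268 = 0.1577
  π_2·p_2 = 0.48 × 0.214533 = 0.102976
Normaliser: 0.1577 + 0.102976 = 0.260675
Responsibility of Class 2: 0.102976 / 0.260675 ≈ 0.3950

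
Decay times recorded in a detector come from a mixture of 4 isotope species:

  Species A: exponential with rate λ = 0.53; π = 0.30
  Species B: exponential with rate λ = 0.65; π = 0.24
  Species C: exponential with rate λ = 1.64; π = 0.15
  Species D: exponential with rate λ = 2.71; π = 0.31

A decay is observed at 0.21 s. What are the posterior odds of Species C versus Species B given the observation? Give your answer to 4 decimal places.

Only the two components matter; the odds are (π_i f_i(x)) / (π_j f_j(x)).
Evaluate each component's likelihood at the observed value:
  L_A = 0.474175
  L_B = 0.567064
  L_C = 1.16218
  L_D = 1.53395
Posterior odds = (π_C·L_C) / (π_B·L_B) = (0.15·1.16218) / (0.24·0.567064) = 0.174327 / 0.136095 ≈ 1.2809

1.2809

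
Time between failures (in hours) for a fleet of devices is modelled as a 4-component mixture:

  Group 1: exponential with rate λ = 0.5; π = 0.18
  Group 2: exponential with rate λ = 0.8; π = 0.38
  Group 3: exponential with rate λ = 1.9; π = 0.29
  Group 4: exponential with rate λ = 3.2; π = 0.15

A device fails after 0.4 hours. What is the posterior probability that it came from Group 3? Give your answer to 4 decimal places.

0.3759

By Bayes' theorem, P(k | x) = π_k f_k(x) / Σ_j π_j f_j(x).
Component likelihoods at x = 0.4 hours:
  f_1 = 0.5·e^(−0.5·0.4) = 0.5·e^(−0.2000) = 0.409365
  f_2 = 0.8·e^(−0.8·0.4) = 0.8·e^(−0.3200) = 0.580919
  f_3 = 1.9·e^(−1.9·0.4) = 1.9·e^(−0.7600) = 0.888566
  f_4 = 3.2·e^(−3.2·0.4) = 3.2·e^(−1.2800) = 0.889719
Multiply by the mixture weights:
  π_1·f_1 = 0.18 × 0.409365 = 0.0736858
  π_2·f_2 = 0.38 × 0.580919 = 0.220749
  π_3·f_3 = 0.29 × 0.888566 = 0.257684
  π_4·f_4 = 0.15 × 0.889719 = 0.133458
Sum: 0.0736858 + 0.220749 + 0.257684 + 0.133458 = 0.685577
Responsibility of Group 3: 0.257684 / 0.685577 ≈ 0.3759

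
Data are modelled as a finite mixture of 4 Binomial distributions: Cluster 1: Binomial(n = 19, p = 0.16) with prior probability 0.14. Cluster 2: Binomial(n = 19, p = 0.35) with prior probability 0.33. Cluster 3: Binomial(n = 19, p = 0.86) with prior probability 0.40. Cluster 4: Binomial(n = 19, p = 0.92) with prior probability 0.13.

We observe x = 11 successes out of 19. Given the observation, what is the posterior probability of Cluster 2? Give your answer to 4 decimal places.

The responsibility of component k is π_k f_k(x) divided by Σ_j π_j f_j(x).
Binomial probabilities:
  L_1 = C(19,11)·0.16^11·0.84^8 = 75582·1.75922e-09·0.247876 = 3.29589e-05
  L_2 = C(19,11)·0.35^11·0.65^8 = 75582·9.65492e-06·0.0318645 = 0.0232527
  L_3 = C(19,11)·0.86^11·0.14^8 = 75582·0.190319·1.47579e-07 = 0.00212288
  L_4 = C(19,11)·0.92^11·0.08^8 = 75582·0.399637·1.67772e-09 = 5.06762e-05
Prior × likelihood for each component:
  π_1·L_1 = 0.14 × 3.29589e-05 = 4.61424e-06
  π_2·L_2 = 0.33 × 0.0232527 = 0.0076734
  π_3·L_3 = 0.40 × 0.00212288 = 0.000849152
  π_4·L_4 = 0.13 × 5.06762e-05 = 6.58791e-06
Normaliser: 4.61424e-06 + 0.0076734 + 0.000849152 + 6.58791e-06 = 0.00853375
Responsibility of Cluster 2: 0.0076734 / 0.00853375 ≈ 0.8992

0.8992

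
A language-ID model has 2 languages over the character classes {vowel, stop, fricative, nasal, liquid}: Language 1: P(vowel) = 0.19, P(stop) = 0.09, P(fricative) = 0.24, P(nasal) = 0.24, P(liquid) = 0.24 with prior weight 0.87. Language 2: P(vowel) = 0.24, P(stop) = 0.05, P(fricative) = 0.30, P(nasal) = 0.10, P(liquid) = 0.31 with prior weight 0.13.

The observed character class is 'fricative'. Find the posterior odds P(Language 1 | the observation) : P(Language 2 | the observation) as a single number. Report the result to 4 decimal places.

5.3538

Posterior odds = (π_i f_i(x)) / (π_j f_j(x)); the normalising sum cancels.
Evaluate each component's likelihood at the observed value:
  p_1 = P(fricative | comp) = 0.24
  p_2 = P(fricative | comp) = 0.30
Odds = (0.87/0.13) × (0.24/0.3) = 6.69231 × 0.8 ≈ 5.3538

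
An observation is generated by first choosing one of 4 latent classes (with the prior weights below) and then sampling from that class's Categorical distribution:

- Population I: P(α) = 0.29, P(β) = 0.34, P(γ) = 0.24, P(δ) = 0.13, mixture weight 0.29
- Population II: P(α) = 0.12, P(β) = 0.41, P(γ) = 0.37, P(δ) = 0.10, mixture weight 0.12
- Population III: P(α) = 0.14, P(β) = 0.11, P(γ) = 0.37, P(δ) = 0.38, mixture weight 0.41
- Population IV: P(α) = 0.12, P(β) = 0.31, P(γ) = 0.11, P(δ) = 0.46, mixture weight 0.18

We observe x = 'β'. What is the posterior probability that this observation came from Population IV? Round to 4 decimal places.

P(component k | x) = π_k·f_k(x) / marginal(x), where marginal(x) = Σ_j π_j·f_j(x).
Component likelihoods at x = 'β':
  f_I = P(β | comp) = 0.34
  f_II = P(β | comp) = 0.41
  f_III = P(β | comp) = 0.11
  f_IV = P(β | comp) = 0.31
Weight by the priors:
  π_I·f_I = 0.29 × 0.34 = 0.0986
  π_II·f_II = 0.12 × 0.41 = 0.0492
  π_III·f_III = 0.41 × 0.11 = 0.0451
  π_IV·f_IV = 0.18 × 0.31 = 0.0558
Denominator: 0.0986 + 0.0492 + 0.0451 + 0.0558 = 0.2487
P(Population IV | data) ≈ 0.2244

0.2244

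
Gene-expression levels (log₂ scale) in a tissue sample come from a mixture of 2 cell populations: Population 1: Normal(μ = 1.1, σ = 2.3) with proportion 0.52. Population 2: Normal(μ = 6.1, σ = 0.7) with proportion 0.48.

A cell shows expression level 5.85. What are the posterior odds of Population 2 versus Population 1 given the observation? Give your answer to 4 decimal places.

Only the two components matter; the odds are (π_i f_i(x)) / (π_j f_j(x)).
Evaluate each component's likelihood at the observed value:
  L_1 = 0.02056
  L_2 = 0.534706
Odds = (0.48/0.52) × (0.534706/0.02056) = 0.923077 × 26.0071 ≈ 24.0066

24.0066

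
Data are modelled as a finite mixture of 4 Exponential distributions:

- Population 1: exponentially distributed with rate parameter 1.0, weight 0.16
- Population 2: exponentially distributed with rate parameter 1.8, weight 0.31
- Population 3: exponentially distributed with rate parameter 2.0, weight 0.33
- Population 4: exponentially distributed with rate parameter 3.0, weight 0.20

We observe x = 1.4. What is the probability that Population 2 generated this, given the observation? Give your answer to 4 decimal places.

0.3363

Posterior ∝ prior × likelihood, so P(k | x) ∝ w_k f_k(x); normalise over all components.
Exponential densities:
  f_1 = 0.246597
  f_2 = 0.144827
  f_3 = 0.12162
  f_4 = 0.0449867
Unnormalised posteriors:
  w_1·f_1 = 0.16 × 0.246597 = 0.0394555
  w_2·f_2 = 0.31 × 0.144827 = 0.0448965
  w_3·f_3 = 0.33 × 0.12162 = 0.0401346
  w_4·f_4 = 0.20 × 0.0449867 = 0.00899735
Denominator: 0.0394555 + 0.0448965 + 0.0401346 + 0.00899735 = 0.133484
Responsibility of Population 2: 0.0448965 / 0.133484 ≈ 0.3363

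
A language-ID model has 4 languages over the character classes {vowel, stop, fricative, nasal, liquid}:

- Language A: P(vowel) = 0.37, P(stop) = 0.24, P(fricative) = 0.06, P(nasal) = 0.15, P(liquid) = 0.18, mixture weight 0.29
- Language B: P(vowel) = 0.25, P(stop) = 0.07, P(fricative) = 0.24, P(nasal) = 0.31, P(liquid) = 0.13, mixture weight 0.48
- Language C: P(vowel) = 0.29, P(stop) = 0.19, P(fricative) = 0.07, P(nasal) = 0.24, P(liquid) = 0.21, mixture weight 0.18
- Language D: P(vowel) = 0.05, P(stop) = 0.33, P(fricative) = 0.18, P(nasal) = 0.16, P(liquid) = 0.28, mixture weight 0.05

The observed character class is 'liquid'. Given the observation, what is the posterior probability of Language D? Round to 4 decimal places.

0.0841

Posterior ∝ prior × likelihood, so P(k | x) ∝ π_k f_k(x); normalise over all components.
Evaluate each component's likelihood at the observed value:
  p_A = 0.18
  p_B = 0.13
  p_C = 0.21
  p_D = 0.28
Prior × likelihood for each component:
  π_A·p_A = 0.29 × 0.18 = 0.0522
  π_B·p_B = 0.48 × 0.13 = 0.0624
  π_C·p_C = 0.18 × 0.21 = 0.0378
  π_D·p_D = 0.05 × 0.28 = 0.014
Denominator: 0.0522 + 0.0624 + 0.0378 + 0.014 = 0.1664
P(Language D | 'liquid') = 0.014 / 0.1664 ≈ 0.0841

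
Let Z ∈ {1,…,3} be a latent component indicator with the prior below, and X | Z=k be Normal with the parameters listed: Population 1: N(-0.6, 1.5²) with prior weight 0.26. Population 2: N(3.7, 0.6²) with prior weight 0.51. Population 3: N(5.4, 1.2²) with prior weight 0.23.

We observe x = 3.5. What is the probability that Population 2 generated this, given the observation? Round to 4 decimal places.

0.9318

Posterior ∝ prior × likelihood, so P(k | x) ∝ π_k f_k(x); normalise over all components.
Component likelihoods at x = 3.5:
  f_1 = (1/(1.5·√(2π)))·exp(−(3.5−-0.6)²/(2·1.5²)) = 0.265962·exp(-3.73556) = 0.00634582
  f_2 = (1/(0.6·√(2π)))·exp(−(3.5−3.7)²/(2·0.6²)) = 0.664904·exp(-0.05556) = 0.628972
  f_3 = (1/(1.2·√(2π)))·exp(−(3.5−5.4)²/(2·1.2²)) = 0.332452·exp(-1.25347) = 0.0949189
Unnormalised posteriors:
  π_1·f_1 = 0.26 × 0.00634582 = 0.00164991
  π_2·f_2 = 0.51 × 0.628972 = 0.320776
  π_3·f_3 = 0.23 × 0.0949189 = 0.0218313
Normaliser: 0.00164991 + 0.320776 + 0.0218313 = 0.344257
P(Population 2 | 3.5) ≈ 0.9318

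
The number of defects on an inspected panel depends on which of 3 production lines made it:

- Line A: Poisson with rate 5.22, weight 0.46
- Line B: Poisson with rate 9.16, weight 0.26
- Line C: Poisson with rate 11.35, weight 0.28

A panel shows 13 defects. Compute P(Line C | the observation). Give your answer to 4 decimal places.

0.6484

P(component k | x) = π_k·f_k(x) / marginal(x), where marginal(x) = Σ_j π_j·f_j(x).
Component likelihoods at x = 13 defects:
  f_A = 0.00185532
  f_B = 0.0539788
  f_C = 0.0980446
Multiply by the mixture weights:
  π_A·f_A = 0.46 × 0.00185532 = 0.000853448
  π_B·f_B = 0.26 × 0.0539788 = 0.0140345
  π_C·f_C = 0.28 × 0.0980446 = 0.0274525
Marginal: 0.000853448 + 0.0140345 + 0.0274525 = 0.0423404
P(Line C | 13 defects) ≈ 0.6484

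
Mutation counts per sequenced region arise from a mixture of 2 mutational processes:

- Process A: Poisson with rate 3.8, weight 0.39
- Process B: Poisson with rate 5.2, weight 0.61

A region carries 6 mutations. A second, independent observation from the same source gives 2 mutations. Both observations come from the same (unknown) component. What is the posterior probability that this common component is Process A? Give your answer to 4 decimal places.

0.4609

Posterior ∝ prior × likelihood, so P(k | x) ∝ w_k f_k(x); normalise over all components.
Since both observations come from the same component, the likelihood for component k is f_k(x₁)·f_k(x₂).
  f_A = [0.0935513] × [0.161517] = 0.0151101
  f_B = [0.15148] × [0.074584] = 0.011298
Unnormalised posteriors:
  w_A·f_A = 0.39 × 0.0151101 = 0.00589295
  w_B·f_B = 0.61 × 0.011298 = 0.00689178
Evidence: 0.00589295 + 0.00689178 = 0.0127847
P(Process A | data) = 0.00589295 / 0.0127847 ≈ 0.4609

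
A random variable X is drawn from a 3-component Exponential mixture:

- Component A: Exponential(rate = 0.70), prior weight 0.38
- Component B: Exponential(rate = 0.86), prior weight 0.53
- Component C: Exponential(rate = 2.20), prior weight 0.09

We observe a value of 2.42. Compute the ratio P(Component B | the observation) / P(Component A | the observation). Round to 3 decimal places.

1.163

Since P(k|x) ∝ π_k f_k(x), the posterior odds are π_i f_i(x) / (π_j f_j(x)).
Component likelihoods at x = 2.42:
  p_A = 0.70·e^(−0.70·2.42) = 0.70·e^(−1.6940) = 0.128648
  p_B = 0.86·e^(−0.86·2.42) = 0.86·e^(−2.0812) = 0.107311
  p_C = 2.20·e^(−2.20·2.42) = 2.20·e^(−5.3240) = 0.0107211
Posterior odds = (π_B·p_B) / (π_A·p_A) = (0.53·0.107311) / (0.38·0.128648) = 0.0568749 / 0.0488863 ≈ 1.163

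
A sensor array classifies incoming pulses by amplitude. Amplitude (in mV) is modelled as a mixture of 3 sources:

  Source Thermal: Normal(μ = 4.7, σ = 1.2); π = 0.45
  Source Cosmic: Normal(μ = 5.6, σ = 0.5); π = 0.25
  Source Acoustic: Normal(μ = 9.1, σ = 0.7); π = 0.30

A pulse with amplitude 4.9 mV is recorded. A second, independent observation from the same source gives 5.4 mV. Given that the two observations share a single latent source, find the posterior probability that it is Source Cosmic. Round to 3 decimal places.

Apply Bayes' rule: the posterior for each component is proportional to its prior times its likelihood at x.
Since both observations come from the same component, the likelihood for component k is f_k(x₁)·f_k(x₂).
  L_Thermal = [(1/(1.2·√(2π)))·exp(−(4.9−4.7)²/(2·1.2²)) = 0.332452·exp(-0.01389) = 0.327866] × [0.280439] = 0.0919465
  L_Cosmic = [(1/(0.5·√(2π)))·exp(−(4.9−5.6)²/(2·0.5²)) = 0.797885·exp(-0.98000) = 0.299455] × [0.73654] = 0.220561
  L_Acoustic = [(1/(0.7·√(2π)))·exp(−(4.9−9.1)²/(2·0.7²)) = 0.569918·exp(-18.00000) = 8.67983e-09] × [4.88634e-07] = 4.24126e-15
Weight by the priors:
  P(Z=Thermal)·L_Thermal = 0.45 × 0.0919465 = 0.0413759
  P(Z=Cosmic)·L_Cosmic = 0.25 × 0.220561 = 0.0551402
  P(Z=Acoustic)·L_Acoustic = 0.30 × 4.24126e-15 = 1.27238e-15
Evidence: 0.0413759 + 0.0551402 + 1.27238e-15 = 0.0965161
So the posterior for Source Cosmic is 0.0551402 / 0.0965161 ≈ 0.571.

0.571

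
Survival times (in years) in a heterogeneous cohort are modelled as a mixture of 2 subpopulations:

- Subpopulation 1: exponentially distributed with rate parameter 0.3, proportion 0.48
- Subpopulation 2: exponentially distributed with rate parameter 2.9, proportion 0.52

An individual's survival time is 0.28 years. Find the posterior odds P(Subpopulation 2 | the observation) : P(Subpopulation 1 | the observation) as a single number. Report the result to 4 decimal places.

Posterior odds = (w_i f_i(x)) / (w_j f_j(x)); the normalising sum cancels.
Exponential densities:
  L_1 = 0.275829
  L_2 = 1.28751
Posterior odds = (w_2·L_2) / (w_1·L_1) = (0.52·1.28751) / (0.48·0.275829) = 0.669506 / 0.132398 ≈ 5.0568

5.0568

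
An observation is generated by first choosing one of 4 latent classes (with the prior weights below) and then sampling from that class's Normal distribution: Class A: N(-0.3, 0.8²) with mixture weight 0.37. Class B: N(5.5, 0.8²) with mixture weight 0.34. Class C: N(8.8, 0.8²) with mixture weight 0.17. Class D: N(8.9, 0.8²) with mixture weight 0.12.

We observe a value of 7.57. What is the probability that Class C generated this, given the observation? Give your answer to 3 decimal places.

By Bayes' theorem, P(k | x) = π_k f_k(x) / Σ_j π_j f_j(x).
Normal densities:
  p_A = 4.82048e-22
  p_B = 0.0175382
  p_C = 0.152934
  p_D = 0.125212
Multiply by the mixture weights:
  π_A·p_A = 0.37 × 4.82048e-22 = 1.78358e-22
  π_B·p_B = 0.34 × 0.0175382 = 0.00596299
  π_C·p_C = 0.17 × 0.152934 = 0.0259988
  π_D·p_D = 0.12 × 0.125212 = 0.0150254
Sum: 1.78358e-22 + 0.00596299 + 0.0259988 + 0.0150254 = 0.0469872
P(Class C | x) ≈ 0.553

0.553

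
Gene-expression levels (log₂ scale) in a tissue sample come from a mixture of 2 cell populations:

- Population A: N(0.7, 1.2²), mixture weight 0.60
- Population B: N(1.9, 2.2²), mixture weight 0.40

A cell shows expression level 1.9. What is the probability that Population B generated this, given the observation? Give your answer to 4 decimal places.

The responsibility of component k is π_k f_k(x) divided by Σ_j π_j f_j(x).
Evaluate each component's likelihood at the observed value:
  p_A = 0.201642
  p_B = 0.181337
Unnormalised posteriors:
  π_A·p_A = 0.60 × 0.201642 = 0.120985
  π_B·p_B = 0.40 × 0.181337 = 0.072535
Denominator: 0.120985 + 0.072535 = 0.19352
P(Population B | x) = 0.072535 / 0.19352 ≈ 0.3748

0.3748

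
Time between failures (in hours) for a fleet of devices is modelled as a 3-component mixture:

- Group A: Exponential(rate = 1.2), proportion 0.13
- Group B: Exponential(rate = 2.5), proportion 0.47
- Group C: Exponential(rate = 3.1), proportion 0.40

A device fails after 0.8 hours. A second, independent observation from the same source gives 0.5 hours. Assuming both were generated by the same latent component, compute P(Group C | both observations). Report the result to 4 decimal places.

P(component k | x) = w_k·f_k(x) / marginal(x), where marginal(x) = Σ_j w_j·f_j(x).
Since both observations come from the same component, the likelihood for component k is f_k(x₁)·f_k(x₂).
  f_A = [1.2·e^(−1.2·0.8) = 1.2·e^(−0.9600) = 0.459471] × [0.658574] = 0.302596
  f_B = [2.5·e^(−2.5·0.8) = 2.5·e^(−2.0000) = 0.338338] × [0.716262] = 0.242339
  f_C = [3.1·e^(−3.1·0.8) = 3.1·e^(−2.4800) = 0.259604] × [0.657969] = 0.170811
Prior × likelihood for each component:
  w_A·f_A = 0.13 × 0.302596 = 0.0393375
  w_B·f_B = 0.47 × 0.242339 = 0.113899
  w_C·f_C = 0.40 × 0.170811 = 0.0683245
Sum: 0.0393375 + 0.113899 + 0.0683245 = 0.221561
P(Group C | data) ≈ 0.3084

0.3084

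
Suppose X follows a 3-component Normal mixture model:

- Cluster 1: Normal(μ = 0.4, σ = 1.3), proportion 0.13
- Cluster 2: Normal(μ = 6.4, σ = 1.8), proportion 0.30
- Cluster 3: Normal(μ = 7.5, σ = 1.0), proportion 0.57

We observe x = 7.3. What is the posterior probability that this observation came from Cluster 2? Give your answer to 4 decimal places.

0.2084

Posterior ∝ prior × likelihood, so P(k | x) ∝ P(Z=k) f_k(x); normalise over all components.
Component likelihoods at x = 7.3:
  L_1 = (1/(1.3·√(2π)))·exp(−(7.3−0.4)²/(2·1.3²)) = 0.306879·exp(-14.08580) = 2.34197e-07
  L_2 = (1/(1.8·√(2π)))·exp(−(7.3−6.4)²/(2·1.8²)) = 0.221635·exp(-0.12500) = 0.195592
  L_3 = (1/(1.0·√(2π)))·exp(−(7.3−7.5)²/(2·1.0²)) = 0.398942·exp(-0.02000) = 0.391043
Multiply by the mixture weights:
  P(Z=1)·L_1 = 0.13 × 2.34197e-07 = 3.04457e-08
  P(Z=2)·L_2 = 0.30 × 0.195592 = 0.0586776
  P(Z=3)·L_3 = 0.57 × 0.391043 = 0.222894
Evidence: 3.04457e-08 + 0.0586776 + 0.222894 = 0.281572
P(Cluster 2 | x) ≈ 0.2084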